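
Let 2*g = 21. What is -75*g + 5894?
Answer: 10213/2 ≈ 5106.5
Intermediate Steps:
g = 21/2 (g = (½)*21 = 21/2 ≈ 10.500)
-75*g + 5894 = -75*21/2 + 5894 = -1575/2 + 5894 = 10213/2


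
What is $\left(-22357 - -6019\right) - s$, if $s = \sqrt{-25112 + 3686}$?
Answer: $-16338 - i \sqrt{21426} \approx -16338.0 - 146.38 i$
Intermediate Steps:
$s = i \sqrt{21426}$ ($s = \sqrt{-21426} = i \sqrt{21426} \approx 146.38 i$)
$\left(-22357 - -6019\right) - s = \left(-22357 - -6019\right) - i \sqrt{21426} = \left(-22357 + 6019\right) - i \sqrt{21426} = -16338 - i \sqrt{21426}$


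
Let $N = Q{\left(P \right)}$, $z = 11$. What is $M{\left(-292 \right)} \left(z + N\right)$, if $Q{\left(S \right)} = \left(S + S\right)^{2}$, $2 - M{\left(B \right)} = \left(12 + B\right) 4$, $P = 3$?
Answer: $52734$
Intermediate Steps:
$M{\left(B \right)} = -46 - 4 B$ ($M{\left(B \right)} = 2 - \left(12 + B\right) 4 = 2 - \left(48 + 4 B\right) = -46 - 4 B$)
$Q{\left(S \right)} = 4 S^{2}$ ($Q{\left(S \right)} = \left(2 S\right)^{2} = 4 S^{2}$)
$N = 36$ ($N = 4 \cdot 3^{2} = 4 \cdot 9 = 36$)
$M{\left(-292 \right)} \left(z + N\right) = \left(-46 - -1168\right) \left(11 + 36\right) = \left(-46 + 1168\right) 47 = 1122 \cdot 47 = 52734$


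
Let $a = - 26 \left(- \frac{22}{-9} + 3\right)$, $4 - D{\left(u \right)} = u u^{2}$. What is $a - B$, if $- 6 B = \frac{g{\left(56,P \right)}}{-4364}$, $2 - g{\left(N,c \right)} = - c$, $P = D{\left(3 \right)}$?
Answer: $- \frac{11119409}{78552} \approx -141.55$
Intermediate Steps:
$D{\left(u \right)} = 4 - u^{3}$ ($D{\left(u \right)} = 4 - u u^{2} = 4 - u^{3}$)
$P = -23$ ($P = 4 - 3^{3} = 4 - 27 = -23$)
$g{\left(N,c \right)} = 2 + c$ ($g{\left(N,c \right)} = 2 - - c = 2 + c$)
$a = - \frac{1274}{9}$ ($a = - 26 \left(\left(-22\right) \left(- \frac{1}{9}\right) + 3\right) = - 26 \left(\frac{22}{9} + 3\right) = \left(-26\right) \frac{49}{9} = - \frac{1274}{9} \approx -141.56$)
$B = - \frac{7}{8728}$ ($B = - \frac{\left(2 - 23\right) \frac{1}{-4364}}{6} = - \frac{\left(-21\right) \left(- \frac{1}{4364}\right)}{6} = \left(- \frac{1}{6}\right) \frac{21}{4364} = - \frac{7}{8728} \approx -0.00080202$)
$a - B = - \frac{1274}{9} - - \frac{7}{8728} = - \frac{1274}{9} + \frac{7}{8728} = - \frac{11119409}{78552}$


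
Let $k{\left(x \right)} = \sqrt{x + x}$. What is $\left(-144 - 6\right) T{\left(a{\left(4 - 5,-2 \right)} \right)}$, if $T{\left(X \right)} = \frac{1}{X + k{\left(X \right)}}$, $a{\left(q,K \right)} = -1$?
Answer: $50 + 50 i \sqrt{2} \approx 50.0 + 70.711 i$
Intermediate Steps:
$k{\left(x \right)} = \sqrt{2} \sqrt{x}$ ($k{\left(x \right)} = \sqrt{2 x} = \sqrt{2} \sqrt{x}$)
$T{\left(X \right)} = \frac{1}{X + \sqrt{2} \sqrt{X}}$
$\left(-144 - 6\right) T{\left(a{\left(4 - 5,-2 \right)} \right)} = \frac{-144 - 6}{-1 + \sqrt{2} \sqrt{-1}} = - \frac{150}{-1 + \sqrt{2} i} = - \frac{150}{-1 + i \sqrt{2}}$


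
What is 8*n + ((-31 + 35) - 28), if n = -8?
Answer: -88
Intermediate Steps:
8*n + ((-31 + 35) - 28) = 8*(-8) + ((-31 + 35) - 28) = -64 + (4 - 28) = -64 - 24 = -88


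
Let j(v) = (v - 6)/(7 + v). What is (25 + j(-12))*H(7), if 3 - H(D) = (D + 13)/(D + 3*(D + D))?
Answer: 18161/245 ≈ 74.126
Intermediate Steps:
H(D) = 3 - (13 + D)/(7*D) (H(D) = 3 - (D + 13)/(D + 3*(D + D)) = 3 - (13 + D)/(D + 3*(2*D)) = 3 - (13 + D)/(D + 6*D) = 3 - (13 + D)/(7*D))
j(v) = (-6 + v)/(7 + v)
(25 + j(-12))*H(7) = (25 + (-6 - 12)/(7 - 12))*((⅐)*(-13 + 20*7)/7) = (25 - 18/(-5))*((⅐)*(⅐)*(-13 + 140)) = (25 - ⅕*(-18))*((⅐)*(⅐)*127) = (25 + 18/5)*(127/49) = (143/5)*(127/49) = 18161/245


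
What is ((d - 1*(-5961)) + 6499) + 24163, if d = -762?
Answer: 35861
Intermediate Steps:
((d - 1*(-5961)) + 6499) + 24163 = ((-762 - 1*(-5961)) + 6499) + 24163 = ((-762 + 5961) + 6499) + 24163 = (5199 + 6499) + 24163 = 11698 + 24163 = 35861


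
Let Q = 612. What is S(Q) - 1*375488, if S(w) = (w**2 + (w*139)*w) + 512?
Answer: 52061184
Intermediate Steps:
S(w) = 512 + 140*w**2 (S(w) = (w**2 + (139*w)*w) + 512 = (w**2 + 139*w**2) + 512 = 140*w**2 + 512 = 512 + 140*w**2)
S(Q) - 1*375488 = (512 + 140*612**2) - 1*375488 = (512 + 140*374544) - 375488 = (512 + 52436160) - 375488 = 52436672 - 375488 = 52061184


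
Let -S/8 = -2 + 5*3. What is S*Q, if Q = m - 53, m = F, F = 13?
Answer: 4160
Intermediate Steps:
m = 13
Q = -40 (Q = 13 - 53 = -40)
S = -104 (S = -8*(-2 + 5*3) = -8*(-2 + 15) = -8*13 = -104)
S*Q = -104*(-40) = 4160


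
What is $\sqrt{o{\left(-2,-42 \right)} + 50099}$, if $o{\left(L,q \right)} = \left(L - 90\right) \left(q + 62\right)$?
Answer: $\sqrt{48259} \approx 219.68$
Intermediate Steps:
$o{\left(L,q \right)} = \left(-90 + L\right) \left(62 + q\right)$
$\sqrt{o{\left(-2,-42 \right)} + 50099} = \sqrt{\left(-5580 - -3780 + 62 \left(-2\right) - -84\right) + 50099} = \sqrt{\left(-5580 + 3780 - 124 + 84\right) + 50099} = \sqrt{-1840 + 50099} = \sqrt{48259}$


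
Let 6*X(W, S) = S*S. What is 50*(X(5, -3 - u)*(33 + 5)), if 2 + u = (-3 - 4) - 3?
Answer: 25650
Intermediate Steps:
u = -12 (u = -2 + ((-3 - 4) - 3) = -2 + (-7 - 3) = -2 - 10 = -12)
X(W, S) = S**2/6 (X(W, S) = (S*S)/6 = S**2/6)
50*(X(5, -3 - u)*(33 + 5)) = 50*(((-3 - 1*(-12))**2/6)*(33 + 5)) = 50*(((-3 + 12)**2/6)*38) = 50*(((1/6)*9**2)*38) = 50*(((1/6)*81)*38) = 50*((27/2)*38) = 50*513 = 25650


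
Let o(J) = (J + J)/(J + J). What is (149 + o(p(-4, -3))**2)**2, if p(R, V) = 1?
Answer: 22500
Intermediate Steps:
o(J) = 1 (o(J) = (2*J)/((2*J)) = (2*J)*(1/(2*J)) = 1)
(149 + o(p(-4, -3))**2)**2 = (149 + 1**2)**2 = (149 + 1)**2 = 150**2 = 22500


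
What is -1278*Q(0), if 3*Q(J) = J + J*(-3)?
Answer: 0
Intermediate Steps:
Q(J) = -2*J/3 (Q(J) = (J + J*(-3))/3 = (J - 3*J)/3 = (-2*J)/3 = -2*J/3)
-1278*Q(0) = -(-852)*0 = -1278*0 = 0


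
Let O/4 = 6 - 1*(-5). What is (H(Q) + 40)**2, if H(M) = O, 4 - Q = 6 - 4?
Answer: 7056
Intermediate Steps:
Q = 2 (Q = 4 - (6 - 4) = 4 - 1*2 = 4 - 2 = 2)
O = 44 (O = 4*(6 - 1*(-5)) = 4*(6 + 5) = 4*11 = 44)
H(M) = 44
(H(Q) + 40)**2 = (44 + 40)**2 = 84**2 = 7056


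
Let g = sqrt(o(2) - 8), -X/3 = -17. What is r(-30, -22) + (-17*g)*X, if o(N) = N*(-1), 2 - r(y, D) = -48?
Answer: 50 - 867*I*sqrt(10) ≈ 50.0 - 2741.7*I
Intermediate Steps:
r(y, D) = 50 (r(y, D) = 2 - 1*(-48) = 2 + 48 = 50)
o(N) = -N
X = 51 (X = -3*(-17) = 51)
g = I*sqrt(10) (g = sqrt(-1*2 - 8) = sqrt(-2 - 8) = sqrt(-10) = I*sqrt(10) ≈ 3.1623*I)
r(-30, -22) + (-17*g)*X = 50 - 17*I*sqrt(10)*51 = 50 - 867*I*sqrt(10)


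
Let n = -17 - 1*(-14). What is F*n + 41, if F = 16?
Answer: -7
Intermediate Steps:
n = -3 (n = -17 + 14 = -3)
F*n + 41 = 16*(-3) + 41 = -48 + 41 = -7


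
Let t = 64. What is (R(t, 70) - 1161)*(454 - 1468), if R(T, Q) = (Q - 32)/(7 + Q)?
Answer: 90610026/77 ≈ 1.1768e+6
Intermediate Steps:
R(T, Q) = (-32 + Q)/(7 + Q)
(R(t, 70) - 1161)*(454 - 1468) = ((-32 + 70)/(7 + 70) - 1161)*(454 - 1468) = (38/77 - 1161)*(-1014) = -89359/77*(-1014) = 90610026/77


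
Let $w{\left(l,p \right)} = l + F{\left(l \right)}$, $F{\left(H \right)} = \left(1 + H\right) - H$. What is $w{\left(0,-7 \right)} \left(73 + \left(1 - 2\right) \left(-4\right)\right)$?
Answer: $77$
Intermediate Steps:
$F{\left(H \right)} = 1$
$w{\left(l,p \right)} = 1 + l$ ($w{\left(l,p \right)} = l + 1 = 1 + l$)
$w{\left(0,-7 \right)} \left(73 + \left(1 - 2\right) \left(-4\right)\right) = \left(1 + 0\right) \left(73 + \left(1 - 2\right) \left(-4\right)\right) = 1 \left(73 - -4\right) = 1 \left(73 + 4\right) = 1 \cdot 77 = 77$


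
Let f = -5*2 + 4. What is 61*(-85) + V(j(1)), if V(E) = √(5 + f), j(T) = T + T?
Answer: -5185 + I ≈ -5185.0 + 1.0*I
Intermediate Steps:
f = -6 (f = -10 + 4 = -6)
j(T) = 2*T
V(E) = I (V(E) = √(5 - 6) = √(-1) = I)
61*(-85) + V(j(1)) = 61*(-85) + I = -5185 + I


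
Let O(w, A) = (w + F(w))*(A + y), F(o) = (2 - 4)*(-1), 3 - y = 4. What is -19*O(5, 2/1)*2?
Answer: -266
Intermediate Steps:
y = -1 (y = 3 - 1*4 = 3 - 4 = -1)
F(o) = 2 (F(o) = -2*(-1) = 2)
O(w, A) = (-1 + A)*(2 + w) (O(w, A) = (w + 2)*(A - 1) = (2 + w)*(-1 + A) = (-1 + A)*(2 + w))
-19*O(5, 2/1)*2 = -19*(-2 - 1*5 + 2*(2/1) + (2/1)*5)*2 = -19*(-2 - 5 + 2*(2*1) + (2*1)*5)*2 = -19*(-2 - 5 + 2*2 + 2*5)*2 = -19*(-2 - 5 + 4 + 10)*2 = -19*7*2 = -133*2 = -266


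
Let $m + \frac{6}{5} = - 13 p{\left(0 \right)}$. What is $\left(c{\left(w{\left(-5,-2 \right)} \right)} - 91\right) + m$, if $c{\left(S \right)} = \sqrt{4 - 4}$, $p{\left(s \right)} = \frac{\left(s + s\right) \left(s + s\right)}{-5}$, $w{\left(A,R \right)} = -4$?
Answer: $- \frac{461}{5} \approx -92.2$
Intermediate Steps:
$p{\left(s \right)} = - \frac{4 s^{2}}{5}$ ($p{\left(s \right)} = 2 s 2 s \left(- \frac{1}{5}\right) = 4 s^{2} \left(- \frac{1}{5}\right) = - \frac{4 s^{2}}{5}$)
$m = - \frac{6}{5}$ ($m = - \frac{6}{5} - 13 \left(- \frac{4 \cdot 0^{2}}{5}\right) = - \frac{6}{5} - 13 \left(\left(- \frac{4}{5}\right) 0\right) = - \frac{6}{5} - 0 = - \frac{6}{5} + 0 = - \frac{6}{5} \approx -1.2$)
$c{\left(S \right)} = 0$ ($c{\left(S \right)} = \sqrt{0} = 0$)
$\left(c{\left(w{\left(-5,-2 \right)} \right)} - 91\right) + m = \left(0 - 91\right) - \frac{6}{5} = -91 - \frac{6}{5} = - \frac{461}{5}$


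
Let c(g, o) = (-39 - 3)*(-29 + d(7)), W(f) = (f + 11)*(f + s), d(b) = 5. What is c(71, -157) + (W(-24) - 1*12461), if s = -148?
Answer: -9217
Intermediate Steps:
W(f) = (-148 + f)*(11 + f) (W(f) = (f + 11)*(f - 148) = (11 + f)*(-148 + f) = (-148 + f)*(11 + f))
c(g, o) = 1008 (c(g, o) = (-39 - 3)*(-29 + 5) = -42*(-24) = 1008)
c(71, -157) + (W(-24) - 1*12461) = 1008 + ((-1628 + (-24)**2 - 137*(-24)) - 1*12461) = 1008 + ((-1628 + 576 + 3288) - 12461) = 1008 + (2236 - 12461) = 1008 - 10225 = -9217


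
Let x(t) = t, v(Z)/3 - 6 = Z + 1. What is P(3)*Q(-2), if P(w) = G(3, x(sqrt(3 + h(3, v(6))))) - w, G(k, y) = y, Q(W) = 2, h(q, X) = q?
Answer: -6 + 2*sqrt(6) ≈ -1.1010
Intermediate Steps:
v(Z) = 21 + 3*Z (v(Z) = 18 + 3*(Z + 1) = 18 + 3*(1 + Z) = 18 + (3 + 3*Z) = 21 + 3*Z)
P(w) = sqrt(6) - w (P(w) = sqrt(3 + 3) - w = sqrt(6) - w)
P(3)*Q(-2) = (sqrt(6) - 1*3)*2 = (sqrt(6) - 3)*2 = (-3 + sqrt(6))*2 = -6 + 2*sqrt(6)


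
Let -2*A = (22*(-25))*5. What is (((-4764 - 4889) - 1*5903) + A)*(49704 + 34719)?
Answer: -1197202563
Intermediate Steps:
A = 1375 (A = -22*(-25)*5/2 = -(-275)*5 = -½*(-2750) = 1375)
(((-4764 - 4889) - 1*5903) + A)*(49704 + 34719) = (((-4764 - 4889) - 1*5903) + 1375)*(49704 + 34719) = ((-9653 - 5903) + 1375)*84423 = (-15556 + 1375)*84423 = -14181*84423 = -1197202563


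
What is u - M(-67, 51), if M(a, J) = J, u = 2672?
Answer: 2621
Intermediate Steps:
u - M(-67, 51) = 2672 - 1*51 = 2672 - 51 = 2621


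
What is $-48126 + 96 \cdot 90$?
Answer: $-39486$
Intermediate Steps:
$-48126 + 96 \cdot 90 = -48126 + 8640 = -39486$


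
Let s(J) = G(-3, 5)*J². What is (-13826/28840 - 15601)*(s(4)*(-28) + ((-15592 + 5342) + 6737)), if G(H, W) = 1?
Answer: 891119372013/14420 ≈ 6.1797e+7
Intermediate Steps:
s(J) = J² (s(J) = 1*J² = J²)
(-13826/28840 - 15601)*(s(4)*(-28) + ((-15592 + 5342) + 6737)) = (-13826/28840 - 15601)*(4²*(-28) + ((-15592 + 5342) + 6737)) = (-13826*1/28840 - 15601)*(16*(-28) + (-10250 + 6737)) = (-6913/14420 - 15601)*(-448 - 3513) = -224973333/14420*(-3961) = 891119372013/14420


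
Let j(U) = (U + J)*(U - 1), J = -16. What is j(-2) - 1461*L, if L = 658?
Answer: -961284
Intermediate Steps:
j(U) = (-1 + U)*(-16 + U) (j(U) = (U - 16)*(U - 1) = (-16 + U)*(-1 + U) = (-1 + U)*(-16 + U))
j(-2) - 1461*L = (16 + (-2)² - 17*(-2)) - 1461*658 = (16 + 4 + 34) - 961338 = 54 - 961338 = -961284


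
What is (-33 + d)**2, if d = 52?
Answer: 361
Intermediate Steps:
(-33 + d)**2 = (-33 + 52)**2 = 19**2 = 361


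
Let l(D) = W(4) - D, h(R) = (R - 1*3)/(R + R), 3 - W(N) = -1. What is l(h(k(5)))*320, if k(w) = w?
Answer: 1216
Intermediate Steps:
W(N) = 4 (W(N) = 3 - 1*(-1) = 3 + 1 = 4)
h(R) = (-3 + R)/(2*R) (h(R) = (R - 3)/((2*R)) = (-3 + R)*(1/(2*R)) = (-3 + R)/(2*R))
l(D) = 4 - D
l(h(k(5)))*320 = (4 - (-3 + 5)/(2*5))*320 = (4 - 2/(2*5))*320 = (4 - 1*⅕)*320 = (4 - ⅕)*320 = (19/5)*320 = 1216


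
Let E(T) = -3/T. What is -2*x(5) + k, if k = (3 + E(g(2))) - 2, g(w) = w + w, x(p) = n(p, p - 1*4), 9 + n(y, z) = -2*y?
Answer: 153/4 ≈ 38.250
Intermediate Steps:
n(y, z) = -9 - 2*y
x(p) = -9 - 2*p
g(w) = 2*w
k = ¼ (k = (3 - 3/(2*2)) - 2 = (3 - 3/4) - 2 = (3 - 3*¼) - 2 = (3 - ¾) - 2 = 9/4 - 2 = ¼ ≈ 0.25000)
-2*x(5) + k = -2*(-9 - 2*5) + ¼ = -2*(-9 - 10) + ¼ = -2*(-19) + ¼ = 38 + ¼ = 153/4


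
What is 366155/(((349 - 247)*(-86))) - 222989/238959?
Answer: -29817364051/698716116 ≈ -42.674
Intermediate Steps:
366155/(((349 - 247)*(-86))) - 222989/238959 = 366155/((102*(-86))) - 222989*1/238959 = 366155/(-8772) - 222989/238959 = 366155*(-1/8772) - 222989/238959 = -366155/8772 - 222989/238959 = -29817364051/698716116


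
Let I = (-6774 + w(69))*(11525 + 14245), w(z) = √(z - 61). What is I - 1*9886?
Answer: -174575866 + 51540*√2 ≈ -1.7450e+8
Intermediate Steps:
w(z) = √(-61 + z)
I = -174565980 + 51540*√2 (I = (-6774 + √(-61 + 69))*(11525 + 14245) = (-6774 + √8)*25770 = (-6774 + 2*√2)*25770 = -174565980 + 51540*√2 ≈ -1.7449e+8)
I - 1*9886 = (-174565980 + 51540*√2) - 1*9886 = (-174565980 + 51540*√2) - 9886 = -174575866 + 51540*√2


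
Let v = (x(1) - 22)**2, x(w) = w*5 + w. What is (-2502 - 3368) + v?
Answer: -5614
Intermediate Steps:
x(w) = 6*w (x(w) = 5*w + w = 6*w)
v = 256 (v = (6*1 - 22)**2 = (6 - 22)**2 = (-16)**2 = 256)
(-2502 - 3368) + v = (-2502 - 3368) + 256 = -5870 + 256 = -5614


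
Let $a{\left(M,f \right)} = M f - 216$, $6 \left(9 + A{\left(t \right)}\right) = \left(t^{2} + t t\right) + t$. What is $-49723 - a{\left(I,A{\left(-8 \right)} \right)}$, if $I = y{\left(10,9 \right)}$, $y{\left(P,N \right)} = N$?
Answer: $-49606$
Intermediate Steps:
$A{\left(t \right)} = -9 + \frac{t^{2}}{3} + \frac{t}{6}$ ($A{\left(t \right)} = -9 + \frac{\left(t^{2} + t t\right) + t}{6} = -9 + \frac{\left(t^{2} + t^{2}\right) + t}{6} = -9 + \frac{2 t^{2} + t}{6} = -9 + \frac{t + 2 t^{2}}{6} = -9 + \left(\frac{t^{2}}{3} + \frac{t}{6}\right) = -9 + \frac{t^{2}}{3} + \frac{t}{6}$)
$I = 9$
$a{\left(M,f \right)} = -216 + M f$
$-49723 - a{\left(I,A{\left(-8 \right)} \right)} = -49723 - \left(-216 + 9 \left(-9 + \frac{\left(-8\right)^{2}}{3} + \frac{1}{6} \left(-8\right)\right)\right) = -49723 - \left(-216 + 9 \left(-9 + \frac{1}{3} \cdot 64 - \frac{4}{3}\right)\right) = -49723 - \left(-216 + 9 \left(-9 + \frac{64}{3} - \frac{4}{3}\right)\right) = -49723 - \left(-216 + 9 \cdot 11\right) = -49723 - \left(-216 + 99\right) = -49723 - -117 = -49723 + 117 = -49606$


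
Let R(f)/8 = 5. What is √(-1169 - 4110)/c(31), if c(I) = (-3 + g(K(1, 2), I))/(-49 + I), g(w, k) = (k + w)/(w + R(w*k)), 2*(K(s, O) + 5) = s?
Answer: 639*I*√5279/80 ≈ 580.35*I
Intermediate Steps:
R(f) = 40 (R(f) = 8*5 = 40)
K(s, O) = -5 + s/2
g(w, k) = (k + w)/(40 + w) (g(w, k) = (k + w)/(w + 40) = (k + w)/(40 + w))
c(I) = (-222/71 + 2*I/71)/(-49 + I) (c(I) = (-3 + (I + (-5 + (½)*1))/(40 + (-5 + (½)*1)))/(-49 + I) = (-3 + (I + (-5 + ½))/(40 + (-5 + ½)))/(-49 + I) = (-3 + (I - 9/2)/(40 - 9/2))/(-49 + I) = (-3 + (-9/2 + I)/(71/2))/(-49 + I) = (-3 + 2*(-9/2 + I)/71)/(-49 + I) = (-3 + (-9/71 + 2*I/71))/(-49 + I) = (-222/71 + 2*I/71)/(-49 + I))
√(-1169 - 4110)/c(31) = √(-1169 - 4110)/((2*(-111 + 31)/(71*(-49 + 31)))) = √(-5279)/(((2/71)*(-80)/(-18))) = (I*√5279)/(((2/71)*(-1/18)*(-80))) = (I*√5279)/(80/639) = (I*√5279)*(639/80) = 639*I*√5279/80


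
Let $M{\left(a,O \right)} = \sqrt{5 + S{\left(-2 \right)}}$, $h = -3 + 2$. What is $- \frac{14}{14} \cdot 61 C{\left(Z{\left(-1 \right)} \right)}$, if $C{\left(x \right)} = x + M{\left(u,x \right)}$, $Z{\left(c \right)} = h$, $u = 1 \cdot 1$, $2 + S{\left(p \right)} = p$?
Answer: $0$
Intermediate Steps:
$S{\left(p \right)} = -2 + p$
$h = -1$
$u = 1$
$M{\left(a,O \right)} = 1$ ($M{\left(a,O \right)} = \sqrt{5 - 4} = \sqrt{1} = 1$)
$Z{\left(c \right)} = -1$
$C{\left(x \right)} = 1 + x$ ($C{\left(x \right)} = x + 1 = 1 + x$)
$- \frac{14}{14} \cdot 61 C{\left(Z{\left(-1 \right)} \right)} = - \frac{14}{14} \cdot 61 \left(1 - 1\right) = \left(-14\right) \frac{1}{14} \cdot 61 \cdot 0 = \left(-1\right) 61 \cdot 0 = \left(-61\right) 0 = 0$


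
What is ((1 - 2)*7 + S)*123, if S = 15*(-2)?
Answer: -4551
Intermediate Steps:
S = -30
((1 - 2)*7 + S)*123 = ((1 - 2)*7 - 30)*123 = (-1*7 - 30)*123 = (-7 - 30)*123 = -37*123 = -4551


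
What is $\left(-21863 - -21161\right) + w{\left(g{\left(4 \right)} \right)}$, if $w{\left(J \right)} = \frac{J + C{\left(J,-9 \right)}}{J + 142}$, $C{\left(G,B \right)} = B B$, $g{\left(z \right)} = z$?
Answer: $- \frac{102407}{146} \approx -701.42$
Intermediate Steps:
$C{\left(G,B \right)} = B^{2}$
$w{\left(J \right)} = \frac{81 + J}{142 + J}$ ($w{\left(J \right)} = \frac{J + \left(-9\right)^{2}}{J + 142} = \frac{J + 81}{142 + J} = \frac{81 + J}{142 + J}$)
$\left(-21863 - -21161\right) + w{\left(g{\left(4 \right)} \right)} = \left(-21863 - -21161\right) + \frac{81 + 4}{142 + 4} = \left(-21863 + 21161\right) + \frac{1}{146} \cdot 85 = -702 + \frac{1}{146} \cdot 85 = -702 + \frac{85}{146} = - \frac{102407}{146}$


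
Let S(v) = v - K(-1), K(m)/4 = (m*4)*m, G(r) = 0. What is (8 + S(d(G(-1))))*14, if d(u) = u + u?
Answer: -112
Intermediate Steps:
K(m) = 16*m² (K(m) = 4*((m*4)*m) = 4*((4*m)*m) = 4*(4*m²) = 16*m²)
d(u) = 2*u
S(v) = -16 + v (S(v) = v - 16*(-1)² = v - 16 = -16 + v)
(8 + S(d(G(-1))))*14 = (8 + (-16 + 2*0))*14 = (8 + (-16 + 0))*14 = (8 - 16)*14 = -8*14 = -112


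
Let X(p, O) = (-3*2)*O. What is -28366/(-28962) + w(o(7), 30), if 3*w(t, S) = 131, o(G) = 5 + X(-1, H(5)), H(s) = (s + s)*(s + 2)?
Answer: 646520/14481 ≈ 44.646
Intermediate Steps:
H(s) = 2*s*(2 + s) (H(s) = (2*s)*(2 + s) = 2*s*(2 + s))
X(p, O) = -6*O
o(G) = -415 (o(G) = 5 - 12*5*(2 + 5) = 5 - 12*5*7 = 5 - 6*70 = 5 - 420 = -415)
w(t, S) = 131/3 (w(t, S) = (⅓)*131 = 131/3)
-28366/(-28962) + w(o(7), 30) = -28366/(-28962) + 131/3 = -28366*(-1/28962) + 131/3 = 14183/14481 + 131/3 = 646520/14481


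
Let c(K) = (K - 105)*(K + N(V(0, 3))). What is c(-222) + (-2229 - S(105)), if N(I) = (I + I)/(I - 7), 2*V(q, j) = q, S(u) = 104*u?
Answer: 59445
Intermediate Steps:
V(q, j) = q/2
N(I) = 2*I/(-7 + I) (N(I) = (2*I)/(-7 + I) = 2*I/(-7 + I))
c(K) = K*(-105 + K) (c(K) = (K - 105)*(K + 2*((½)*0)/(-7 + (½)*0)) = (-105 + K)*(K + 2*0/(-7 + 0)) = (-105 + K)*(K + 2*0/(-7)) = (-105 + K)*(K + 2*0*(-⅐)) = (-105 + K)*(K + 0) = (-105 + K)*K = K*(-105 + K))
c(-222) + (-2229 - S(105)) = -222*(-105 - 222) + (-2229 - 104*105) = -222*(-327) + (-2229 - 1*10920) = 72594 + (-2229 - 10920) = 72594 - 13149 = 59445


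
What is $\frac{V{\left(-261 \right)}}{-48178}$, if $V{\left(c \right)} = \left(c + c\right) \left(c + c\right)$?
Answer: $- \frac{136242}{24089} \approx -5.6558$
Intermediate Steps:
$V{\left(c \right)} = 4 c^{2}$ ($V{\left(c \right)} = 2 c 2 c = 4 c^{2}$)
$\frac{V{\left(-261 \right)}}{-48178} = \frac{4 \left(-261\right)^{2}}{-48178} = 4 \cdot 68121 \left(- \frac{1}{48178}\right) = 272484 \left(- \frac{1}{48178}\right) = - \frac{136242}{24089}$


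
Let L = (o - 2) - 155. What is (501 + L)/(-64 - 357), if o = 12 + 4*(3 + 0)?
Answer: -368/421 ≈ -0.87411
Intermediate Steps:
o = 24 (o = 12 + 4*3 = 12 + 12 = 24)
L = -133 (L = (24 - 2) - 155 = 22 - 155 = -133)
(501 + L)/(-64 - 357) = (501 - 133)/(-64 - 357) = 368/(-421) = 368*(-1/421) = -368/421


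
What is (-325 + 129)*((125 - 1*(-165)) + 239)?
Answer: -103684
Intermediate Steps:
(-325 + 129)*((125 - 1*(-165)) + 239) = -196*((125 + 165) + 239) = -196*(290 + 239) = -196*529 = -103684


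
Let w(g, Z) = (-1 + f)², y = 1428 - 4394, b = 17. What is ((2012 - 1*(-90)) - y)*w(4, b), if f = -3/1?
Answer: 81088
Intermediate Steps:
y = -2966
f = -3 (f = -3*1 = -3)
w(g, Z) = 16 (w(g, Z) = (-1 - 3)² = (-4)² = 16)
((2012 - 1*(-90)) - y)*w(4, b) = ((2012 - 1*(-90)) - 1*(-2966))*16 = ((2012 + 90) + 2966)*16 = (2102 + 2966)*16 = 5068*16 = 81088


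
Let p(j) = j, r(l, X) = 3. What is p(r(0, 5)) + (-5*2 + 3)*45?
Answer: -312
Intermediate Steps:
p(r(0, 5)) + (-5*2 + 3)*45 = 3 + (-5*2 + 3)*45 = 3 + (-10 + 3)*45 = 3 - 7*45 = 3 - 315 = -312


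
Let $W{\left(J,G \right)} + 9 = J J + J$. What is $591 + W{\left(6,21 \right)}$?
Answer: $624$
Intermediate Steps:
$W{\left(J,G \right)} = -9 + J + J^{2}$ ($W{\left(J,G \right)} = -9 + \left(J J + J\right) = -9 + \left(J^{2} + J\right) = -9 + \left(J + J^{2}\right) = -9 + J + J^{2}$)
$591 + W{\left(6,21 \right)} = 591 + \left(-9 + 6 + 6^{2}\right) = 591 + \left(-9 + 6 + 36\right) = 591 + 33 = 624$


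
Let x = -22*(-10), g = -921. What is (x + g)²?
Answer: 491401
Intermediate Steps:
x = 220
(x + g)² = (220 - 921)² = (-701)² = 491401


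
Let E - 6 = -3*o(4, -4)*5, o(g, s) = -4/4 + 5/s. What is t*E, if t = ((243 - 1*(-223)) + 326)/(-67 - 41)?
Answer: -583/2 ≈ -291.50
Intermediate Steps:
o(g, s) = -1 + 5/s (o(g, s) = -4*1/4 + 5/s = -1 + 5/s)
t = -22/3 (t = ((243 + 223) + 326)/(-108) = (466 + 326)*(-1/108) = 792*(-1/108) = -22/3 ≈ -7.3333)
E = 159/4 (E = 6 - 3*(5 - 1*(-4))/(-4)*5 = 6 - (-3)*(5 + 4)/4*5 = 6 - (-3)*9/4*5 = 6 - 3*(-9/4)*5 = 6 + (27/4)*5 = 6 + 135/4 = 159/4 ≈ 39.750)
t*E = -22/3*159/4 = -583/2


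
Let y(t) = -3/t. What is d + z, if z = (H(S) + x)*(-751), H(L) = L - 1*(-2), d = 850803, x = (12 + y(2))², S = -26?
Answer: 3144117/4 ≈ 7.8603e+5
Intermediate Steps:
x = 441/4 (x = (12 - 3/2)² = (21/2)² = 441/4 ≈ 110.25)
H(L) = 2 + L (H(L) = L + 2 = 2 + L)
z = -259095/4 (z = ((2 - 26) + 441/4)*(-751) = (-24 + 441/4)*(-751) = (345/4)*(-751) = -259095/4 ≈ -64774.)
d + z = 850803 - 259095/4 = 3144117/4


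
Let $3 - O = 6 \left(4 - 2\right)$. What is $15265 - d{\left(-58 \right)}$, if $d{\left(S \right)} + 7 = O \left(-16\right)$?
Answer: $15128$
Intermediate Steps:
$O = -9$ ($O = 3 - 6 \left(4 - 2\right) = 3 - 6 \cdot 2 = 3 - 12 = -9$)
$d{\left(S \right)} = 137$ ($d{\left(S \right)} = -7 - -144 = -7 + 144 = 137$)
$15265 - d{\left(-58 \right)} = 15265 - 137 = 15128$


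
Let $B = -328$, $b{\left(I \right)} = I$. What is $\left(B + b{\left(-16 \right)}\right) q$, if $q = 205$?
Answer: $-70520$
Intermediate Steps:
$\left(B + b{\left(-16 \right)}\right) q = \left(-328 - 16\right) 205 = \left(-344\right) 205 = -70520$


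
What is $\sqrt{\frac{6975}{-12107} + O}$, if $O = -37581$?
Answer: $\frac{i \sqrt{5508686719194}}{12107} \approx 193.86 i$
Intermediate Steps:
$\sqrt{\frac{6975}{-12107} + O} = \sqrt{\frac{6975}{-12107} - 37581} = \sqrt{6975 \left(- \frac{1}{12107}\right) - 37581} = \sqrt{- \frac{6975}{12107} - 37581} = \sqrt{- \frac{455000142}{12107}} = \frac{i \sqrt{5508686719194}}{12107}$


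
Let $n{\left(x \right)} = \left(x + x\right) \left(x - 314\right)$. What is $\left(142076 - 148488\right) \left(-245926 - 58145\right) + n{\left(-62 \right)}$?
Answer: $1949749876$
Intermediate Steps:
$n{\left(x \right)} = 2 x \left(-314 + x\right)$
$\left(142076 - 148488\right) \left(-245926 - 58145\right) + n{\left(-62 \right)} = \left(142076 - 148488\right) \left(-245926 - 58145\right) + 2 \left(-62\right) \left(-314 - 62\right) = \left(-6412\right) \left(-304071\right) + 2 \left(-62\right) \left(-376\right) = 1949703252 + 46624 = 1949749876$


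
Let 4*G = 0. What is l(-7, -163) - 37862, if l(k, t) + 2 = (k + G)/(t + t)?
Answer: -12343657/326 ≈ -37864.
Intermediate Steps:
G = 0 (G = (¼)*0 = 0)
l(k, t) = -2 + k/(2*t) (l(k, t) = -2 + (k + 0)/(t + t) = -2 + k/((2*t)) = -2 + k*(1/(2*t)) = -2 + k/(2*t))
l(-7, -163) - 37862 = (-2 + (½)*(-7)/(-163)) - 37862 = (-2 + (½)*(-7)*(-1/163)) - 37862 = (-2 + 7/326) - 37862 = -645/326 - 37862 = -12343657/326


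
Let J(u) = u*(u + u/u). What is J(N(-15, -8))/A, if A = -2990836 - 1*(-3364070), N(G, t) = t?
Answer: 28/186617 ≈ 0.00015004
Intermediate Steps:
A = 373234 (A = -2990836 + 3364070 = 373234)
J(u) = u*(1 + u) (J(u) = u*(u + 1) = u*(1 + u))
J(N(-15, -8))/A = -8*(1 - 8)/373234 = -8*(-7)*(1/373234) = 56*(1/373234) = 28/186617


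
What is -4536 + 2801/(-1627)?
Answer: -7382873/1627 ≈ -4537.7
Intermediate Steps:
-4536 + 2801/(-1627) = -4536 + 2801*(-1/1627) = -4536 - 2801/1627 = -7382873/1627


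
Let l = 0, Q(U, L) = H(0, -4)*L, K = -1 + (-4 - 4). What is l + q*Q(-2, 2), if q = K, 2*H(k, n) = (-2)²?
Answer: -36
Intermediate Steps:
H(k, n) = 2 (H(k, n) = (½)*(-2)² = (½)*4 = 2)
K = -9 (K = -1 - 8 = -9)
Q(U, L) = 2*L
q = -9
l + q*Q(-2, 2) = 0 - 18*2 = 0 - 9*4 = 0 - 36 = -36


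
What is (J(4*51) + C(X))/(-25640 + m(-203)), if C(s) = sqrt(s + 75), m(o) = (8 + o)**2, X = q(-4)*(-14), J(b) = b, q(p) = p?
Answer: 204/12385 + sqrt(131)/12385 ≈ 0.017396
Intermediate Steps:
X = 56 (X = -4*(-14) = 56)
C(s) = sqrt(75 + s)
(J(4*51) + C(X))/(-25640 + m(-203)) = (4*51 + sqrt(75 + 56))/(-25640 + (8 - 203)**2) = (204 + sqrt(131))/(-25640 + (-195)**2) = (204 + sqrt(131))/(-25640 + 38025) = (204 + sqrt(131))/12385 = (204 + sqrt(131))*(1/12385) = 204/12385 + sqrt(131)/12385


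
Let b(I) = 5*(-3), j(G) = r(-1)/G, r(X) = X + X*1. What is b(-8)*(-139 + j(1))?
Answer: 2115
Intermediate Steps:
r(X) = 2*X (r(X) = X + X = 2*X)
j(G) = -2/G (j(G) = (2*(-1))/G = -2/G)
b(I) = -15
b(-8)*(-139 + j(1)) = -15*(-139 - 2/1) = -15*(-139 - 2*1) = -15*(-139 - 2) = -15*(-141) = 2115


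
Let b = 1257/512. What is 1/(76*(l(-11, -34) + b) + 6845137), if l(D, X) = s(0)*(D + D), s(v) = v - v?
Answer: 128/876201419 ≈ 1.4609e-7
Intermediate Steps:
s(v) = 0
b = 1257/512 (b = 1257*(1/512) = 1257/512 ≈ 2.4551)
l(D, X) = 0 (l(D, X) = 0*(D + D) = 0*(2*D) = 0)
1/(76*(l(-11, -34) + b) + 6845137) = 1/(76*(0 + 1257/512) + 6845137) = 1/(76*(1257/512) + 6845137) = 1/(23883/128 + 6845137) = 1/(876201419/128) = 128/876201419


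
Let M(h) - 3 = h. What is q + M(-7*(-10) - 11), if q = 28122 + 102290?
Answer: 130474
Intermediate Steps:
M(h) = 3 + h
q = 130412
q + M(-7*(-10) - 11) = 130412 + (3 + (-7*(-10) - 11)) = 130412 + (3 + (70 - 11)) = 130412 + (3 + 59) = 130412 + 62 = 130474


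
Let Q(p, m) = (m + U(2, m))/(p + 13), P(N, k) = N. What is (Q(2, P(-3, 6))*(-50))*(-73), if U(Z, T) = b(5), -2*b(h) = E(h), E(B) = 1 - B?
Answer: -730/3 ≈ -243.33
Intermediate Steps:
b(h) = -1/2 + h/2 (b(h) = -(1 - h)/2 = -1/2 + h/2)
U(Z, T) = 2 (U(Z, T) = -1/2 + (1/2)*5 = -1/2 + 5/2 = 2)
Q(p, m) = (2 + m)/(13 + p) (Q(p, m) = (m + 2)/(p + 13) = (2 + m)/(13 + p))
(Q(2, P(-3, 6))*(-50))*(-73) = (((2 - 3)/(13 + 2))*(-50))*(-73) = ((-1/15)*(-50))*(-73) = (((1/15)*(-1))*(-50))*(-73) = -1/15*(-50)*(-73) = (10/3)*(-73) = -730/3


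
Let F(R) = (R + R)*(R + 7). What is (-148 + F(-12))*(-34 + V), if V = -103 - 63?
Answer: 5600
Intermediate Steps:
V = -166
F(R) = 2*R*(7 + R) (F(R) = (2*R)*(7 + R) = 2*R*(7 + R))
(-148 + F(-12))*(-34 + V) = (-148 + 2*(-12)*(7 - 12))*(-34 - 166) = (-148 + 2*(-12)*(-5))*(-200) = (-148 + 120)*(-200) = -28*(-200) = 5600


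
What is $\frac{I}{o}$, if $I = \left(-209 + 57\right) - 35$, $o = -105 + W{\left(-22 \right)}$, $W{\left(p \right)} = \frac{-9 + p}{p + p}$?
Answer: $\frac{8228}{4589} \approx 1.793$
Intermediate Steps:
$W{\left(p \right)} = \frac{-9 + p}{2 p}$
$o = - \frac{4589}{44}$ ($o = -105 + \frac{-9 - 22}{2 \left(-22\right)} = -105 + \frac{1}{2} \left(- \frac{1}{22}\right) \left(-31\right) = -105 + \frac{31}{44} = - \frac{4589}{44} \approx -104.3$)
$I = -187$ ($I = -152 - 35 = -187$)
$\frac{I}{o} = - \frac{187}{- \frac{4589}{44}} = \left(-187\right) \left(- \frac{44}{4589}\right) = \frac{8228}{4589}$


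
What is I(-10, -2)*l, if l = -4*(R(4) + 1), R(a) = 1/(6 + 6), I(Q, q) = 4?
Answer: -52/3 ≈ -17.333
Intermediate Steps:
R(a) = 1/12
l = -13/3 (l = -4*(1/12 + 1) = -4*13/12 = -13/3 ≈ -4.3333)
I(-10, -2)*l = 4*(-13/3) = -52/3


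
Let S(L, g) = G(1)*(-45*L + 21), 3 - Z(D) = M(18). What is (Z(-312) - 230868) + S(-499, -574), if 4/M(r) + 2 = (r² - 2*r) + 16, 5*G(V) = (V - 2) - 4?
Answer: -38254493/151 ≈ -2.5334e+5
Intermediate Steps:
G(V) = -6/5 + V/5 (G(V) = ((V - 2) - 4)/5 = ((-2 + V) - 4)/5 = (-6 + V)/5 = -6/5 + V/5)
M(r) = 4/(14 + r² - 2*r) (M(r) = 4/(-2 + ((r² - 2*r) + 16)) = 4/(-2 + (16 + r² - 2*r)) = 4/(14 + r² - 2*r))
Z(D) = 451/151 (Z(D) = 3 - 4/(14 + 18² - 2*18) = 3 - 4/(14 + 324 - 36) = 3 - 4/302 = 3 - 1*2/151 = 3 - 2/151 = 451/151)
S(L, g) = -21 + 45*L (S(L, g) = (-6/5 + (⅕)*1)*(-45*L + 21) = (-6/5 + ⅕)*(21 - 45*L) = -(21 - 45*L) = -21 + 45*L)
(Z(-312) - 230868) + S(-499, -574) = (451/151 - 230868) + (-21 + 45*(-499)) = -34860617/151 + (-21 - 22455) = -34860617/151 - 22476 = -38254493/151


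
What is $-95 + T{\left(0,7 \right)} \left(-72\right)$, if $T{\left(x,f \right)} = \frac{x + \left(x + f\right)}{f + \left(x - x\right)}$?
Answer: $-167$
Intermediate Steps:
$T{\left(x,f \right)} = \frac{f + 2 x}{f}$ ($T{\left(x,f \right)} = \frac{x + \left(f + x\right)}{f + 0} = \frac{f + 2 x}{f}$)
$-95 + T{\left(0,7 \right)} \left(-72\right) = -95 + \frac{7 + 2 \cdot 0}{7} \left(-72\right) = -95 + \frac{7 + 0}{7} \left(-72\right) = -95 + \frac{1}{7} \cdot 7 \left(-72\right) = -95 + 1 \left(-72\right) = -95 - 72 = -167$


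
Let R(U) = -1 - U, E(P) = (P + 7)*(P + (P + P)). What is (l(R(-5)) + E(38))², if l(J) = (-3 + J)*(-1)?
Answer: 26306641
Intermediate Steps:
E(P) = 3*P*(7 + P) (E(P) = (7 + P)*(P + 2*P) = (7 + P)*(3*P) = 3*P*(7 + P))
l(J) = 3 - J
(l(R(-5)) + E(38))² = ((3 - (-1 - 1*(-5))) + 3*38*(7 + 38))² = ((3 - (-1 + 5)) + 3*38*45)² = ((3 - 1*4) + 5130)² = ((3 - 4) + 5130)² = (-1 + 5130)² = 5129² = 26306641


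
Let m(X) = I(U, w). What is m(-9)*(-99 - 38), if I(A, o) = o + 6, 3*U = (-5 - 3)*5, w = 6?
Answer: -1644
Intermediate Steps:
U = -40/3 (U = ((-5 - 3)*5)/3 = (-8*5)/3 = (⅓)*(-40) = -40/3 ≈ -13.333)
I(A, o) = 6 + o
m(X) = 12 (m(X) = 6 + 6 = 12)
m(-9)*(-99 - 38) = 12*(-99 - 38) = 12*(-137) = -1644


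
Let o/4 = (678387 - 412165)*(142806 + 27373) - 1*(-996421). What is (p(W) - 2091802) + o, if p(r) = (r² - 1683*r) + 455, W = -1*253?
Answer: 181223959097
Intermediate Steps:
W = -253
p(r) = 455 + r² - 1683*r
o = 181225560636 (o = 4*((678387 - 412165)*(142806 + 27373) - 1*(-996421)) = 4*(266222*170179 + 996421) = 4*(45305393738 + 996421) = 4*45306390159 = 181225560636)
(p(W) - 2091802) + o = ((455 + (-253)² - 1683*(-253)) - 2091802) + 181225560636 = ((455 + 64009 + 425799) - 2091802) + 181225560636 = (490263 - 2091802) + 181225560636 = -1601539 + 181225560636 = 181223959097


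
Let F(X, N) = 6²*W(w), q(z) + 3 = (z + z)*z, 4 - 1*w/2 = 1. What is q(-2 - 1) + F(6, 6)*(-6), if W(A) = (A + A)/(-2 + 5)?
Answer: -849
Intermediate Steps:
w = 6 (w = 8 - 2*1 = 8 - 2 = 6)
W(A) = 2*A/3 (W(A) = (2*A)/3 = (2*A)*(⅓) = 2*A/3)
q(z) = -3 + 2*z² (q(z) = -3 + (z + z)*z = -3 + (2*z)*z = -3 + 2*z²)
F(X, N) = 144 (F(X, N) = 6²*((⅔)*6) = 36*4 = 144)
q(-2 - 1) + F(6, 6)*(-6) = (-3 + 2*(-2 - 1)²) + 144*(-6) = (-3 + 2*(-3)²) - 864 = (-3 + 2*9) - 864 = (-3 + 18) - 864 = 15 - 864 = -849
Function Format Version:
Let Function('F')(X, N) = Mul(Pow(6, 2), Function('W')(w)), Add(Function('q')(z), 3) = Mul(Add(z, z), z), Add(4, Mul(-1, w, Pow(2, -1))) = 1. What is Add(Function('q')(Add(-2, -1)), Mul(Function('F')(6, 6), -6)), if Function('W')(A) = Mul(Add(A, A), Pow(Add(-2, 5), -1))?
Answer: -849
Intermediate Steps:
w = 6 (w = Add(8, Mul(-2, 1)) = Add(8, -2) = 6)
Function('W')(A) = Mul(Rational(2, 3), A) (Function('W')(A) = Mul(Mul(2, A), Pow(3, -1)) = Mul(Mul(2, A), Rational(1, 3)) = Mul(Rational(2, 3), A))
Function('q')(z) = Add(-3, Mul(2, Pow(z, 2))) (Function('q')(z) = Add(-3, Mul(Add(z, z), z)) = Add(-3, Mul(Mul(2, z), z)) = Add(-3, Mul(2, Pow(z, 2))))
Function('F')(X, N) = 144 (Function('F')(X, N) = Mul(Pow(6, 2), Mul(Rational(2, 3), 6)) = Mul(36, 4) = 144)
Add(Function('q')(Add(-2, -1)), Mul(Function('F')(6, 6), -6)) = Add(Add(-3, Mul(2, Pow(Add(-2, -1), 2))), Mul(144, -6)) = Add(Add(-3, Mul(2, Pow(-3, 2))), -864) = Add(Add(-3, Mul(2, 9)), -864) = Add(Add(-3, 18), -864) = Add(15, -864) = -849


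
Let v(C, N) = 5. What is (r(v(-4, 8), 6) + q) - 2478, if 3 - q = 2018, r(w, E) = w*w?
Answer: -4468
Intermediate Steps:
r(w, E) = w**2
q = -2015 (q = 3 - 1*2018 = 3 - 2018 = -2015)
(r(v(-4, 8), 6) + q) - 2478 = (5**2 - 2015) - 2478 = (25 - 2015) - 2478 = -1990 - 2478 = -4468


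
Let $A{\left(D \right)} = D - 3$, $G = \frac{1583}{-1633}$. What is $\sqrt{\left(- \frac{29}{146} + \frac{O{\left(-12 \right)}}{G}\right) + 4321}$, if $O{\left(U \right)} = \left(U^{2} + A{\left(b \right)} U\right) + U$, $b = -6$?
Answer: $\frac{\sqrt{217573248949818}}{231118} \approx 63.822$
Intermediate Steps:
$G = - \frac{1583}{1633}$ ($G = 1583 \left(- \frac{1}{1633}\right) = - \frac{1583}{1633} \approx -0.96938$)
$A{\left(D \right)} = -3 + D$
$O{\left(U \right)} = U^{2} - 8 U$ ($O{\left(U \right)} = \left(U^{2} + \left(-3 - 6\right) U\right) + U = \left(U^{2} - 9 U\right) + U = U^{2} - 8 U$)
$\sqrt{\left(- \frac{29}{146} + \frac{O{\left(-12 \right)}}{G}\right) + 4321} = \sqrt{\left(- \frac{29}{146} + \frac{\left(-12\right) \left(-8 - 12\right)}{- \frac{1583}{1633}}\right) + 4321} = \sqrt{\left(\left(-29\right) \frac{1}{146} + \left(-12\right) \left(-20\right) \left(- \frac{1633}{1583}\right)\right) + 4321} = \sqrt{\left(- \frac{29}{146} + 240 \left(- \frac{1633}{1583}\right)\right) + 4321} = \sqrt{\left(- \frac{29}{146} - \frac{391920}{1583}\right) + 4321} = \sqrt{- \frac{57266227}{231118} + 4321} = \sqrt{\frac{941394651}{231118}} = \frac{\sqrt{217573248949818}}{231118}$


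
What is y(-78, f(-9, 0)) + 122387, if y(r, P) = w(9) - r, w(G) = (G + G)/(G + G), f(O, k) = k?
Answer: 122466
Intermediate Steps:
w(G) = 1 (w(G) = (2*G)/((2*G)) = (2*G)*(1/(2*G)) = 1)
y(r, P) = 1 - r
y(-78, f(-9, 0)) + 122387 = (1 - 1*(-78)) + 122387 = (1 + 78) + 122387 = 79 + 122387 = 122466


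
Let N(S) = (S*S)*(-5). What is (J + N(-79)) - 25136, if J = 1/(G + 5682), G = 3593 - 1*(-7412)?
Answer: -940162266/16687 ≈ -56341.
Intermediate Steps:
N(S) = -5*S² (N(S) = S²*(-5) = -5*S²)
G = 11005 (G = 3593 + 7412 = 11005)
J = 1/16687 (J = 1/(11005 + 5682) = 1/16687 ≈ 5.9927e-5)
(J + N(-79)) - 25136 = (1/16687 - 5*(-79)²) - 25136 = (1/16687 - 5*6241) - 25136 = (1/16687 - 31205) - 25136 = -520717834/16687 - 25136 = -940162266/16687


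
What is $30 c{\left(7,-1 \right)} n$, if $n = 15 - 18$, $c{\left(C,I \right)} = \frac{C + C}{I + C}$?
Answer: $-210$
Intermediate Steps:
$c{\left(C,I \right)} = \frac{2 C}{C + I}$
$n = -3$
$30 c{\left(7,-1 \right)} n = 30 \cdot 2 \cdot 7 \frac{1}{7 - 1} \left(-3\right) = 30 \cdot 2 \cdot 7 \cdot \frac{1}{6} \left(-3\right) = 30 \cdot \frac{7}{3} \left(-3\right) = 70 \left(-3\right) = -210$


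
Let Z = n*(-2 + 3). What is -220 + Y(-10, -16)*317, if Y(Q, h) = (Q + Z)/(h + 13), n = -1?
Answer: 2827/3 ≈ 942.33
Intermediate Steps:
Z = -1 (Z = -(-2 + 3) = -1*1 = -1)
Y(Q, h) = (-1 + Q)/(13 + h) (Y(Q, h) = (Q - 1)/(h + 13) = (-1 + Q)/(13 + h))
-220 + Y(-10, -16)*317 = -220 + ((-1 - 10)/(13 - 16))*317 = -220 + (-11/(-3))*317 = -220 - ⅓*(-11)*317 = -220 + (11/3)*317 = -220 + 3487/3 = 2827/3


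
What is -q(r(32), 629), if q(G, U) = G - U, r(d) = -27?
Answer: 656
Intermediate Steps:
-q(r(32), 629) = -(-27 - 1*629) = -(-27 - 629) = -1*(-656) = 656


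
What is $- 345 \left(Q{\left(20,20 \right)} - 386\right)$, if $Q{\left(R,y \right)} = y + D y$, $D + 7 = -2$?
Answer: $188370$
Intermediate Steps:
$D = -9$ ($D = -7 - 2 = -9$)
$Q{\left(R,y \right)} = - 8 y$ ($Q{\left(R,y \right)} = y - 9 y = - 8 y$)
$- 345 \left(Q{\left(20,20 \right)} - 386\right) = - 345 \left(\left(-8\right) 20 - 386\right) = - 345 \left(-160 - 386\right) = \left(-345\right) \left(-546\right) = 188370$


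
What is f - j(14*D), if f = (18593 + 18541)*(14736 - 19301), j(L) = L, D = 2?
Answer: -169516738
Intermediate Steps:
f = -169516710 (f = 37134*(-4565) = -169516710)
f - j(14*D) = -169516710 - 14*2 = -169516710 - 1*28 = -169516710 - 28 = -169516738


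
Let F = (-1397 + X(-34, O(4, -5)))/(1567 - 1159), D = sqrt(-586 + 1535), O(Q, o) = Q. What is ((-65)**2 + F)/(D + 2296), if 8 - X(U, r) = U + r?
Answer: 164780189/89601339 - 574147*sqrt(949)/716810712 ≈ 1.8144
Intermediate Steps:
X(U, r) = 8 - U - r (X(U, r) = 8 - (U + r) = 8 + (-U - r) = 8 - U - r)
D = sqrt(949) ≈ 30.806
F = -453/136 (F = (-1397 + (8 - 1*(-34) - 1*4))/(1567 - 1159) = (-1397 + (8 + 34 - 4))/408 = (-1397 + 38)*(1/408) = -1359*1/408 = -453/136 ≈ -3.3309)
((-65)**2 + F)/(D + 2296) = ((-65)**2 - 453/136)/(sqrt(949) + 2296) = (4225 - 453/136)/(2296 + sqrt(949)) = 574147/(136*(2296 + sqrt(949)))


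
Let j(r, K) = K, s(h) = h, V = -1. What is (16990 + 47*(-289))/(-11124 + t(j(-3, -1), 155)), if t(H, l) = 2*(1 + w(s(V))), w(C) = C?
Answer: -3407/11124 ≈ -0.30627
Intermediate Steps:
t(H, l) = 0 (t(H, l) = 2*(1 - 1) = 2*0 = 0)
(16990 + 47*(-289))/(-11124 + t(j(-3, -1), 155)) = (16990 + 47*(-289))/(-11124 + 0) = (16990 - 13583)/(-11124) = 3407*(-1/11124) = -3407/11124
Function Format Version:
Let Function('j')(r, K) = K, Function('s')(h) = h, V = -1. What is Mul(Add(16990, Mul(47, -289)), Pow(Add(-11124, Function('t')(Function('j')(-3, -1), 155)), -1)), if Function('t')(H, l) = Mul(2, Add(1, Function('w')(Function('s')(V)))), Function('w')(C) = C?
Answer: Rational(-3407, 11124) ≈ -0.30627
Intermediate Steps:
Function('t')(H, l) = 0 (Function('t')(H, l) = Mul(2, Add(1, -1)) = Mul(2, 0) = 0)
Mul(Add(16990, Mul(47, -289)), Pow(Add(-11124, Function('t')(Function('j')(-3, -1), 155)), -1)) = Mul(Add(16990, Mul(47, -289)), Pow(Add(-11124, 0), -1)) = Mul(Add(16990, -13583), Pow(-11124, -1)) = Mul(3407, Rational(-1, 11124)) = Rational(-3407, 11124)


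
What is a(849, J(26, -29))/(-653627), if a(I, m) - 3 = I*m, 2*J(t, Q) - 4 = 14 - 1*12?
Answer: -2550/653627 ≈ -0.0039013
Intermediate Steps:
J(t, Q) = 3 (J(t, Q) = 2 + (14 - 1*12)/2 = 2 + (14 - 12)/2 = 2 + (½)*2 = 2 + 1 = 3)
a(I, m) = 3 + I*m
a(849, J(26, -29))/(-653627) = (3 + 849*3)/(-653627) = (3 + 2547)*(-1/653627) = 2550*(-1/653627) = -2550/653627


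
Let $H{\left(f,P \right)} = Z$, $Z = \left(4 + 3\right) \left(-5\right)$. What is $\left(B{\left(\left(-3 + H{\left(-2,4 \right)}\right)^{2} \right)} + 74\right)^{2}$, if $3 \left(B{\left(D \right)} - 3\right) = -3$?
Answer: $5776$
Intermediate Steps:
$Z = -35$ ($Z = 7 \left(-5\right) = -35$)
$H{\left(f,P \right)} = -35$
$B{\left(D \right)} = 2$ ($B{\left(D \right)} = 3 + \frac{1}{3} \left(-3\right) = 3 - 1 = 2$)
$\left(B{\left(\left(-3 + H{\left(-2,4 \right)}\right)^{2} \right)} + 74\right)^{2} = \left(2 + 74\right)^{2} = 76^{2} = 5776$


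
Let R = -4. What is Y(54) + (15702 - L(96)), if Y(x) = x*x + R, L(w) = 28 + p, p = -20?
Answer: 18606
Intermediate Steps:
L(w) = 8 (L(w) = 28 - 20 = 8)
Y(x) = -4 + x² (Y(x) = x*x - 4 = x² - 4 = -4 + x²)
Y(54) + (15702 - L(96)) = (-4 + 54²) + (15702 - 1*8) = (-4 + 2916) + (15702 - 8) = 2912 + 15694 = 18606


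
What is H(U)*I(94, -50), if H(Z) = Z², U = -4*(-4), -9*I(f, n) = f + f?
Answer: -48128/9 ≈ -5347.6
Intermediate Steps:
I(f, n) = -2*f/9 (I(f, n) = -(f + f)/9 = -2*f/9)
U = 16
H(U)*I(94, -50) = 16²*(-2/9*94) = 256*(-188/9) = -48128/9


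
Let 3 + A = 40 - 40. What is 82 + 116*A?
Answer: -266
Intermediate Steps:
A = -3 (A = -3 + (40 - 40) = -3 + 0 = -3)
82 + 116*A = 82 + 116*(-3) = 82 - 348 = -266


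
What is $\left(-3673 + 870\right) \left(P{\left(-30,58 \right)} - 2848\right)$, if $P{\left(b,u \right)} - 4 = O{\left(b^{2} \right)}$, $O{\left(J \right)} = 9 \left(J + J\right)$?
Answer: $-37436868$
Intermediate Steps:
$O{\left(J \right)} = 18 J$ ($O{\left(J \right)} = 9 \cdot 2 J = 18 J$)
$P{\left(b,u \right)} = 4 + 18 b^{2}$
$\left(-3673 + 870\right) \left(P{\left(-30,58 \right)} - 2848\right) = \left(-3673 + 870\right) \left(\left(4 + 18 \left(-30\right)^{2}\right) - 2848\right) = - 2803 \left(\left(4 + 18 \cdot 900\right) - 2848\right) = - 2803 \left(\left(4 + 16200\right) - 2848\right) = - 2803 \left(16204 - 2848\right) = \left(-2803\right) 13356 = -37436868$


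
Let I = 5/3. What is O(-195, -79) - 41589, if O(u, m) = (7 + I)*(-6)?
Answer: -41641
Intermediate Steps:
I = 5/3 (I = 5*(⅓) = 5/3 ≈ 1.6667)
O(u, m) = -52 (O(u, m) = (7 + 5/3)*(-6) = (26/3)*(-6) = -52)
O(-195, -79) - 41589 = -52 - 41589 = -41641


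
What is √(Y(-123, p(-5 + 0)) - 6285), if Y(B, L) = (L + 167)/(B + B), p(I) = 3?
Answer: 2*I*√23774055/123 ≈ 79.282*I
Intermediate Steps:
Y(B, L) = (167 + L)/(2*B) (Y(B, L) = (167 + L)/((2*B)) = (167 + L)*(1/(2*B)) = (167 + L)/(2*B))
√(Y(-123, p(-5 + 0)) - 6285) = √((½)*(167 + 3)/(-123) - 6285) = √((½)*(-1/123)*170 - 6285) = √(-85/123 - 6285) = √(-773140/123) = 2*I*√23774055/123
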